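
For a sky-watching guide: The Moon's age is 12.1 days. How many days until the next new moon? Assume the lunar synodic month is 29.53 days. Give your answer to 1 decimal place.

17.4 days

The next new moon completes the synodic month: 29.53 − 12.1 = 17.430 days.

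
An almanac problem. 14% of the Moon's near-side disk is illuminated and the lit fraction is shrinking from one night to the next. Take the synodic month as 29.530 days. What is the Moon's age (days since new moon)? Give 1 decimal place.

From f = (1 − cos θ)/2: cos θ = 1 − 2×0.14 = 0.720; arccos → 43.9°.
Since the Moon is past full (waning), take the reflex angle: θ = 360° − 43.9° = 316.1°.
Age = 29.530 × 316.1°/360° ≈ 25.93 days.

25.9 days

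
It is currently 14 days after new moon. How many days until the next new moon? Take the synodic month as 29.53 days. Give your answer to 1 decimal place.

15.5 days

The next new moon completes the synodic month: 29.53 − 14 = 15.530 days.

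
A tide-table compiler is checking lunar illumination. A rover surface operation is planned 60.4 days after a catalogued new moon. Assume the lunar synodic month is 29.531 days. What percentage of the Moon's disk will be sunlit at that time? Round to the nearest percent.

2%

Reduce mod P: 60.4 − 2×29.531 = 1.34 d into the current lunation.
The Moon has covered 1.34/29.531 of its cycle, so θ ≈ 360° × 1.34/29.531 = 16.3°.
With cos θ = 0.960, the lit fraction is (1 − 0.960)/2 ≈ 0.020, so 2%.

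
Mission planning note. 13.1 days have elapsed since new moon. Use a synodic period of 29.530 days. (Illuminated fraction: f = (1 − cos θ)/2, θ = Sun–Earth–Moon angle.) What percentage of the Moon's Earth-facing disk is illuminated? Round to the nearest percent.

The Moon has covered 13.1/29.530 of its cycle, so θ ≈ 360° × 13.1/29.530 = 159.7°.
Illuminated fraction = (1 − cos 159.7°)/2 = (1 − (-0.938))/2 ≈ 0.969, so 97%.

97%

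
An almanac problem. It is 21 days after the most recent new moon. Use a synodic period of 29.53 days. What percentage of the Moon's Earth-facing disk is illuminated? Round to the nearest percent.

62%

Phase angle: θ = 360°·(21 d)/(29.53 d) = 256.0°.
Illuminated fraction = (1 − cos 256.0°)/2 = (1 − (-0.242))/2 ≈ 0.621, so 62%.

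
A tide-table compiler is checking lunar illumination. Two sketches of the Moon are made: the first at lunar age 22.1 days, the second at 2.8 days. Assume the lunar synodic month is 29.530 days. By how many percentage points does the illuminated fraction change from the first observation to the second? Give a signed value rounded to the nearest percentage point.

-42 pp

First observation: θ = 360°·22.1/29.530 = 269.4°, so f = 0.505.
Second observation: θ = 34.1°, f = 0.086.
Δf = 0.086 − 0.505 = -0.419, i.e. -42 pp.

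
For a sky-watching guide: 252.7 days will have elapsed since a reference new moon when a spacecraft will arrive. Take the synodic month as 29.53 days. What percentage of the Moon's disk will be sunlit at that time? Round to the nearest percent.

252.7 d spans 8 complete synodic months (8 × 29.53 = 236.24 d) plus 16.46 d.
Elongation θ = 360° × 16.46/29.53 ≈ 200.7°.
cos 200.7° = (-0.936), so f = (1 − (-0.936))/2 = 0.968, so 97%.

97%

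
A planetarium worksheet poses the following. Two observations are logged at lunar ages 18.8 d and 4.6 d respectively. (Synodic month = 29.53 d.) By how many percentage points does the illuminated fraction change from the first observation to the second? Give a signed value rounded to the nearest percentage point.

θ₁ = 360° × 18.8/29.53 = 229.2°, f₁ = (1 − cos θ₁)/2 = 0.827.
θ₂ = 360° × 4.6/29.53 = 56.1°, f₂ = (1 − cos θ₂)/2 = 0.221.
Change = f₂ − f₁ = -0.606 → -61 percentage points.

-61 percentage points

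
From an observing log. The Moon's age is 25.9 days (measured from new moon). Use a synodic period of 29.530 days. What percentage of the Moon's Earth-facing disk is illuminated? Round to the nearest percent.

Phase angle: θ = 360°·(25.9 d)/(29.530 d) = 315.7°.
cos 315.7° = 0.716, so f = (1 − 0.716)/2 = 0.142, so 14%.

14%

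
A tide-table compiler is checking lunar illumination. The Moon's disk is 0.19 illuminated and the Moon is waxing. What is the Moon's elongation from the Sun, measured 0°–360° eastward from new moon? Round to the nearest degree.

52°

From f = (1 − cos θ)/2: cos θ = 1 − 2×0.19 = 0.620; arccos → 51.7°.
The Moon is waxing (0°–180°), so θ = 51.7° directly.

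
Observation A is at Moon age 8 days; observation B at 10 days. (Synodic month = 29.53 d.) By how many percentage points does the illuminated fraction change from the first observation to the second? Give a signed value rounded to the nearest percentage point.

θ₁ = 360° × 8/29.53 = 97.5°, f₁ = (1 − cos θ₁)/2 = 0.566.
θ₂ = 360° × 10/29.53 = 121.9°, f₂ = (1 − cos θ₂)/2 = 0.764.
Change = f₂ − f₁ = +0.199 → +20 percentage points.

+20 percentage points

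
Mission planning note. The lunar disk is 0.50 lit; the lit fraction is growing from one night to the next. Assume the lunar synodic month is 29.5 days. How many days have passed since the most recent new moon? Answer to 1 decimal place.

7.4 days

From f = (1 − cos θ)/2: cos θ = 1 − 2×0.50 = 0.000; arccos → 90.0°.
Waxing ⇒ before full, so θ = 90.0°.
That fraction of the synodic month is 90.0/360 × 29.5 d ≈ 7.38 d.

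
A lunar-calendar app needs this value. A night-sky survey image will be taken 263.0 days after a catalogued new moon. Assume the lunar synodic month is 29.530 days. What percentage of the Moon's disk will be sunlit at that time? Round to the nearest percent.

263.0/29.530 = 8.906 lunations, so 8 complete cycles and 26.76 d into the next.
Elongation θ = 360° × 26.76/29.530 ≈ 326.2°.
Illuminated fraction = (1 − cos 326.2°)/2 = (1 − 0.831)/2 ≈ 0.084, so 8%.

8%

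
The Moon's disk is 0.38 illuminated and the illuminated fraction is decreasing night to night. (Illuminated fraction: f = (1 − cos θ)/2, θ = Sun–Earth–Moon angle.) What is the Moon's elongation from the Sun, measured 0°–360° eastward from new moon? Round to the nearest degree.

284°

Invert f = (1 − cos θ)/2 to get cos θ = 1 − 2(0.38) = 0.240, hence θ₀ = arccos 0.240 = 76.1°.
Since the Moon is past full (waning), take the reflex angle: θ = 360° − 76.1° = 283.9°.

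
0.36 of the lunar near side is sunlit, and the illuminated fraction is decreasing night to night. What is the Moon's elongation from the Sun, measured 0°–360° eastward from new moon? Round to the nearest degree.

cos θ = 1 − 2f = 0.280, giving a principal value of 73.7°.
Waning ⇒ past full, so θ = 360° − 73.7° = 286.3°.

286°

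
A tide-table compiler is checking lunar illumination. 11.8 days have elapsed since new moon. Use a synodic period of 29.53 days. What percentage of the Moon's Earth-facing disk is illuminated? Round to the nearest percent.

Elongation θ = 360° × 11.8/29.53 ≈ 143.9°.
Illuminated fraction = (1 − cos 143.9°)/2 = (1 − (-0.808))/2 ≈ 0.904, so 90%.

90%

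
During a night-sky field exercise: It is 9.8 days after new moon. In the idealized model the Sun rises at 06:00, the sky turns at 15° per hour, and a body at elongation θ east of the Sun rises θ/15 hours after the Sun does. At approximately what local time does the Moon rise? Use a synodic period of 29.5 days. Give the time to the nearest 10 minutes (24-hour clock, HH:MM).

Phase angle: θ = 360°·(9.8 d)/(29.5 d) = 119.6°.
The Moon trails the Sun by θ/15 = 119.6/15 ≈ 7.97 hours.
06:00 + 7.973 h ≈ 13:58 → 14:00 to the nearest ten minutes.

14:00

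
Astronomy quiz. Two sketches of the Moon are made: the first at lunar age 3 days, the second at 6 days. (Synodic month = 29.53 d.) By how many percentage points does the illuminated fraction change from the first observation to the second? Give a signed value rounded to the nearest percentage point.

θ₁ = 360° × 3/29.53 = 36.6°, f₁ = (1 − cos θ₁)/2 = 0.098.
θ₂ = 360° × 6/29.53 = 73.1°, f₂ = (1 − cos θ₂)/2 = 0.355.
Change = f₂ − f₁ = +0.257 → +26 percentage points.

+26 pp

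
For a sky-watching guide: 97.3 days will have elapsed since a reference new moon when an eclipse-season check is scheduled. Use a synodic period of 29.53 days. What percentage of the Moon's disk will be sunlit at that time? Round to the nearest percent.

97.3/29.53 = 3.295 lunations, so 3 complete cycles and 8.71 d into the next.
Phase angle: θ = 360°·(8.71 d)/(29.53 d) = 106.2°.
With cos θ = (-0.279), the lit fraction is (1 − (-0.279))/2 ≈ 0.639, so 64%.

64%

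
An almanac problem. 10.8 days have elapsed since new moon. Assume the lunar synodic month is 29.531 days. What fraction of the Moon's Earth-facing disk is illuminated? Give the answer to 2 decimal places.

Elongation θ = 360° × 10.8/29.531 ≈ 131.7°.
With cos θ = (-0.665), the lit fraction is (1 − (-0.665))/2 ≈ 0.832.

0.83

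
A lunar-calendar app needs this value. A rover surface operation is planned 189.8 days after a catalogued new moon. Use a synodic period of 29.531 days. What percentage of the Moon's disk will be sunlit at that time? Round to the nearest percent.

95%

Reduce mod P: 189.8 − 6×29.531 = 12.61 d into the current lunation.
Phase angle: θ = 360°·(12.61 d)/(29.531 d) = 153.8°.
With cos θ = (-0.897), the lit fraction is (1 − (-0.897))/2 ≈ 0.949, so 95%.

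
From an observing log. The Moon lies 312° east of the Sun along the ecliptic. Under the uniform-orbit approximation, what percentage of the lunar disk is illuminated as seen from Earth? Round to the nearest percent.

17%

f = (1 − cos 312°)/2 = (1 − 0.669)/2 ≈ 0.165, i.e. 17%.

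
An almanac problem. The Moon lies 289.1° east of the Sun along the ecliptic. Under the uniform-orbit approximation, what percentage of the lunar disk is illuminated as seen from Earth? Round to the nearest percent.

Half-versine of 289.1°: (1 − 0.327)/2 = 0.336, i.e. 34%.

34%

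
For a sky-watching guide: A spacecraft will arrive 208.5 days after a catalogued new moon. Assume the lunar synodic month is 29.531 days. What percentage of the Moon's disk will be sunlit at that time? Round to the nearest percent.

4%

Reduce mod P: 208.5 − 7×29.531 = 1.78 d into the current lunation.
Phase angle: θ = 360°·(1.78 d)/(29.531 d) = 21.7°.
Illuminated fraction = (1 − cos 21.7°)/2 = (1 − 0.929)/2 ≈ 0.036, so 4%.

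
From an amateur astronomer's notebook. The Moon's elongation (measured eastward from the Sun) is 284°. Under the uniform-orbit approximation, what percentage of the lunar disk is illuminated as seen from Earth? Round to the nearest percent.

38%

f = (1 − cos 284°)/2 = (1 − 0.242)/2 ≈ 0.379, i.e. 38%.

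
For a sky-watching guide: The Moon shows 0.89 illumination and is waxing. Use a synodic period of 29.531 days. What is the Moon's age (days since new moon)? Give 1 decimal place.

From f = (1 − cos θ)/2: cos θ = 1 − 2×0.89 = -0.780; arccos → 141.3°.
Waxing ⇒ before full, so θ = 141.3°.
Age = 29.531 × 141.3°/360° ≈ 11.59 days.

11.6 days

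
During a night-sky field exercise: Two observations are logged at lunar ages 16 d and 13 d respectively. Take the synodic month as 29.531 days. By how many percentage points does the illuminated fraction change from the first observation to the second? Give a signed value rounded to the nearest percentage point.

-2 pp

First observation: θ = 360°·16/29.531 = 195.0°, so f = 0.983.
Second observation: θ = 158.5°, f = 0.965.
Δf = 0.965 − 0.983 = -0.018, i.e. -2 pp.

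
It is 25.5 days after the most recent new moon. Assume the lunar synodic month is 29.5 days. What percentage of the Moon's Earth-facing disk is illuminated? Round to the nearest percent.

Elongation θ = 360° × 25.5/29.5 ≈ 311.2°.
cos 311.2° = 0.659, so f = (1 − 0.659)/2 = 0.171, so 17%.

17%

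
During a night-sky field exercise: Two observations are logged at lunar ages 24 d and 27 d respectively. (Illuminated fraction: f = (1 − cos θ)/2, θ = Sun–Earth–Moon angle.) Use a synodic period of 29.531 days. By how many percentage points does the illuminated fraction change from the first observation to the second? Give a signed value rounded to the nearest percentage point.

-24 percentage points

First observation: θ = 360°·24/29.531 = 292.6°, so f = 0.308.
Second observation: θ = 329.1°, f = 0.071.
Δf = 0.071 − 0.308 = -0.237, i.e. -24 pp.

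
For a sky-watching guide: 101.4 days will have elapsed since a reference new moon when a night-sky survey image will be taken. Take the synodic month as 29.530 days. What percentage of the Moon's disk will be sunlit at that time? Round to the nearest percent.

96%

101.4/29.530 = 3.434 lunations, so 3 complete cycles and 12.81 d into the next.
Phase angle: θ = 360°·(12.81 d)/(29.530 d) = 156.2°.
With cos θ = (-0.915), the lit fraction is (1 − (-0.915))/2 ≈ 0.957, so 96%.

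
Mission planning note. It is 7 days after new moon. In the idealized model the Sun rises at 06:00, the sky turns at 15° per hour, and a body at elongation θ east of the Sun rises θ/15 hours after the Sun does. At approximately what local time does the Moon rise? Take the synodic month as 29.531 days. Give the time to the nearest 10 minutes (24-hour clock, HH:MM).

Elongation θ = 360° × 7/29.531 ≈ 85.3°.
At 15° of sky rotation per hour, 85.3° corresponds to a 5.69 h lag.
06:00 + 5.689 h ≈ 11:41 → 11:40 to the nearest ten minutes.

11:40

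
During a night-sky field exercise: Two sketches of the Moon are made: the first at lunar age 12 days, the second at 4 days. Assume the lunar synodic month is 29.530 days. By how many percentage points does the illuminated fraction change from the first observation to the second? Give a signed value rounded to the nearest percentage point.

-75 percentage points

First observation: θ = 360°·12/29.530 = 146.3°, so f = 0.916.
Second observation: θ = 48.8°, f = 0.170.
Δf = 0.170 − 0.916 = -0.746, i.e. -75 pp.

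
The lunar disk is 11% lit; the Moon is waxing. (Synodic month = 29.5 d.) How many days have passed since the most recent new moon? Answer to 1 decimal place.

From f = (1 − cos θ)/2: cos θ = 1 − 2×0.11 = 0.780; arccos → 38.7°.
Before full moon the principal value applies: θ = 38.7°.
At 360°/29.5 d per day, 38.7° corresponds to 3.17 days.

3.2 days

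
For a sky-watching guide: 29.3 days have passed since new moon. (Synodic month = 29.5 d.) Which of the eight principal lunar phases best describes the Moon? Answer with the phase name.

At 29.3/29.5 of the cycle, θ ≈ 358° — the new moon range.

new moon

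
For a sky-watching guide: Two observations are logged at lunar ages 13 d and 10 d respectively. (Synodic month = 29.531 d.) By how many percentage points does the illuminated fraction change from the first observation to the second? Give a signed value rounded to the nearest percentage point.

θ₁ = 360° × 13/29.531 = 158.5°, f₁ = (1 − cos θ₁)/2 = 0.965.
θ₂ = 360° × 10/29.531 = 121.9°, f₂ = (1 − cos θ₂)/2 = 0.764.
Change = f₂ − f₁ = -0.201 → -20 percentage points.

-20 percentage points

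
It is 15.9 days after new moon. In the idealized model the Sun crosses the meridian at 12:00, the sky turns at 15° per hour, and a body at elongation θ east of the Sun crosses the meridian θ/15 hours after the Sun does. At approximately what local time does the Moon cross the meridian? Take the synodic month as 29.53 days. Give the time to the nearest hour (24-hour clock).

The Moon has covered 15.9/29.53 of its cycle, so θ ≈ 360° × 15.9/29.53 = 193.8°.
At 15° of sky rotation per hour, 193.8° corresponds to a 12.92 h lag.
12:00 + 12.92 h ≈ 00:55 → 01:00 to the nearest hour.

01:00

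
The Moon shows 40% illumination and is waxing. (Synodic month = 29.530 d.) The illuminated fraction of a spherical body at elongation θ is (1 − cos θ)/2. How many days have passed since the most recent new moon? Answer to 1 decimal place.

6.4 days

From f = (1 − cos θ)/2: cos θ = 1 − 2×0.40 = 0.200; arccos → 78.5°.
The Moon is waxing (0°–180°), so θ = 78.5° directly.
At 360°/29.530 d per day, 78.5° corresponds to 6.44 days.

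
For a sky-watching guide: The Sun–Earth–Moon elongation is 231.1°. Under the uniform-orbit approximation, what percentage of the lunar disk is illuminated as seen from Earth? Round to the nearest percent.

81%

cos 231.1° = (-0.628), so f = (1 − (-0.628))/2 = 0.814, i.e. 81%.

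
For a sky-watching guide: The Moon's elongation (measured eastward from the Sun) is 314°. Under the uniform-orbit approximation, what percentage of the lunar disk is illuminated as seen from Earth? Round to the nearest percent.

Half-versine of 314°: (1 − 0.695)/2 = 0.153, i.e. 15%.

15%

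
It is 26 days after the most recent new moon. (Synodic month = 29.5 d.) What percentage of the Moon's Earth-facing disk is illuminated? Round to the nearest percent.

The Moon has covered 26/29.5 of its cycle, so θ ≈ 360° × 26/29.5 = 317.3°.
With cos θ = 0.735, the lit fraction is (1 − 0.735)/2 ≈ 0.133, so 13%.

13%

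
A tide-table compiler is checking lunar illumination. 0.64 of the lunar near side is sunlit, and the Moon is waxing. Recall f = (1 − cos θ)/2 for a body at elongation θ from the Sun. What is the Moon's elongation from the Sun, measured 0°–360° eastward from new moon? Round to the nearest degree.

From f = (1 − cos θ)/2: cos θ = 1 − 2×0.64 = -0.280; arccos → 106.3°.
The Moon is waxing (0°–180°), so θ = 106.3° directly.

106°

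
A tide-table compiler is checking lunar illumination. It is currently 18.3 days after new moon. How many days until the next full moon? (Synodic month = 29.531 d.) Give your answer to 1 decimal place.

Full moon occurs at elongation 180°, i.e. at age 29.531 × 180/360 = 14.765 d.
This lunation's full moon (14.765 d) has passed, so add one period: 44.296 − 18.3 = 25.996 days.

26.0 days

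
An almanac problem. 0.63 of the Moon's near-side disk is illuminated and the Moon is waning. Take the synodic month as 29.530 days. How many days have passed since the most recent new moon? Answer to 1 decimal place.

20.9 days

cos θ = 1 − 2f = -0.260, giving a principal value of 105.1°.
Waning ⇒ past full, so θ = 360° − 105.1° = 254.9°.
Age = 29.530 × 254.9°/360° ≈ 20.91 days.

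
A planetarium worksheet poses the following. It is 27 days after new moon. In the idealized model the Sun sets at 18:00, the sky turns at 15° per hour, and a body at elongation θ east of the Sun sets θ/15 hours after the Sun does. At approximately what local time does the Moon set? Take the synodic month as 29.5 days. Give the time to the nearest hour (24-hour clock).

Phase angle: θ = 360°·(27 d)/(29.5 d) = 329.5°.
Delay after the Sun = 329.5° / (15°/h) ≈ 21.97 h.
18:00 + 21.97 h ≈ 15:58 → 16:00 to the nearest hour.

16:00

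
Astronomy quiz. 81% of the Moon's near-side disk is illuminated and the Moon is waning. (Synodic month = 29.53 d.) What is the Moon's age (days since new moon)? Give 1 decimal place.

19.0 days

Invert f = (1 − cos θ)/2 to get cos θ = 1 − 2(0.81) = -0.620, hence θ₀ = arccos -0.620 = 128.3°.
Waning ⇒ past full, so θ = 360° − 128.3° = 231.7°.
At 360°/29.53 d per day, 231.7° corresponds to 19.00 days.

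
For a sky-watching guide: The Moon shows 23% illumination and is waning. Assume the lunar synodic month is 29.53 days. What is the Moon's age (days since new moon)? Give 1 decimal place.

Invert f = (1 − cos θ)/2 to get cos θ = 1 − 2(0.23) = 0.540, hence θ₀ = arccos 0.540 = 57.3°.
Waning ⇒ past full, so θ = 360° − 57.3° = 302.7°.
That fraction of the synodic month is 302.7/360 × 29.53 d ≈ 24.83 d.

24.8 days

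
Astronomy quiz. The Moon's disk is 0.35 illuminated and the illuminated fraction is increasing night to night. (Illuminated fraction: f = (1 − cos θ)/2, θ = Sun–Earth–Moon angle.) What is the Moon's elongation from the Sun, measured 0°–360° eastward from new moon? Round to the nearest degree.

cos θ = 1 − 2f = 0.300, giving a principal value of 72.5°.
The Moon is waxing (0°–180°), so θ = 72.5° directly.

73°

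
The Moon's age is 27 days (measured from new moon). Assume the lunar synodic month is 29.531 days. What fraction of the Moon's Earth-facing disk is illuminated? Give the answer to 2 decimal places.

The Moon has covered 27/29.531 of its cycle, so θ ≈ 360° × 27/29.531 = 329.1°.
With cos θ = 0.858, the lit fraction is (1 − 0.858)/2 ≈ 0.071.

0.07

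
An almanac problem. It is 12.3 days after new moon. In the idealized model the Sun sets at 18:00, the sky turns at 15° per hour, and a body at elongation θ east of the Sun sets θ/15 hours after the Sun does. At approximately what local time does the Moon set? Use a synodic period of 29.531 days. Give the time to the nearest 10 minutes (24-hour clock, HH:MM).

The Moon has covered 12.3/29.531 of its cycle, so θ ≈ 360° × 12.3/29.531 = 149.9°.
At 15° of sky rotation per hour, 149.9° corresponds to a 10.00 h lag.
18:00 + 9.996 h ≈ 04:00 → 04:00 to the nearest ten minutes.

04:00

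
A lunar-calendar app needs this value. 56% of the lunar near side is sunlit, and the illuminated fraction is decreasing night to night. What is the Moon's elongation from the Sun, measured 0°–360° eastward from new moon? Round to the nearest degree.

263°

From f = (1 − cos θ)/2: cos θ = 1 − 2×0.56 = -0.120; arccos → 96.9°.
Waning ⇒ past full, so θ = 360° − 96.9° = 263.1°.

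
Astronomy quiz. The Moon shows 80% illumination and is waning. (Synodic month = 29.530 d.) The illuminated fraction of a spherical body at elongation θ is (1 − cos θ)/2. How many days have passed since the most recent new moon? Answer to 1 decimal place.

Invert f = (1 − cos θ)/2 to get cos θ = 1 − 2(0.80) = -0.600, hence θ₀ = arccos -0.600 = 126.9°.
Waning ⇒ past full, so θ = 360° − 126.9° = 233.1°.
Age = 29.530 × 233.1°/360° ≈ 19.12 days.

19.1 days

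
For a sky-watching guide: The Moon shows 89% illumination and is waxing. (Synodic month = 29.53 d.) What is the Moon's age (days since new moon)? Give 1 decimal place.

11.6 days

Invert f = (1 − cos θ)/2 to get cos θ = 1 − 2(0.89) = -0.780, hence θ₀ = arccos -0.780 = 141.3°.
Waxing ⇒ before full, so θ = 141.3°.
At 360°/29.53 d per day, 141.3° corresponds to 11.59 days.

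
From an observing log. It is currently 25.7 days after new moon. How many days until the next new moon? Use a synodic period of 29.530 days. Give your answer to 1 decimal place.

One full lunation from the last new moon is 29.530 d; remaining = 29.530 − 25.7 = 3.830 d.

3.8 days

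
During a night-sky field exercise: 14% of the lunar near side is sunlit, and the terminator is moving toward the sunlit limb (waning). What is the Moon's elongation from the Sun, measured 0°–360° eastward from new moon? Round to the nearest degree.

cos θ = 1 − 2f = 0.720, giving a principal value of 43.9°.
Since the Moon is past full (waning), take the reflex angle: θ = 360° − 43.9° = 316.1°.

316°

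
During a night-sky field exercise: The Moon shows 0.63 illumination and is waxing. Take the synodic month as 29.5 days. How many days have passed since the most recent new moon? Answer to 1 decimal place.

8.6 days

From f = (1 − cos θ)/2: cos θ = 1 − 2×0.63 = -0.260; arccos → 105.1°.
The Moon is waxing (0°–180°), so θ = 105.1° directly.
Age = 29.5 × 105.1°/360° ≈ 8.61 days.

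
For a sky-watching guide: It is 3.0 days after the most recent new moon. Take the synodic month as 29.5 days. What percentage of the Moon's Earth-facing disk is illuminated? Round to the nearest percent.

Phase angle: θ = 360°·(3.0 d)/(29.5 d) = 36.6°.
cos 36.6° = 0.803, so f = (1 − 0.803)/2 = 0.099, so 10%.

10%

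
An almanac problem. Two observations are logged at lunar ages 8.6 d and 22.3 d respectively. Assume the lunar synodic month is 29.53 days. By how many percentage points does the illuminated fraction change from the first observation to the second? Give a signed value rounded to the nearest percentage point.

-14 percentage points

First observation: θ = 360°·8.6/29.53 = 104.8°, so f = 0.628.
Second observation: θ = 271.9°, f = 0.484.
Δf = 0.484 − 0.628 = -0.144, i.e. -14 pp.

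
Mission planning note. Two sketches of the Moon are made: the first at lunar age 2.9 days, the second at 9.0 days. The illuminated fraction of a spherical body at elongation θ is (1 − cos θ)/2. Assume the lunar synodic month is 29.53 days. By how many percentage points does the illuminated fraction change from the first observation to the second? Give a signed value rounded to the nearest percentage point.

+58 percentage points

First observation: θ = 360°·2.9/29.53 = 35.4°, so f = 0.092.
Second observation: θ = 109.7°, f = 0.669.
Δf = 0.669 − 0.092 = +0.577, i.e. +58 pp.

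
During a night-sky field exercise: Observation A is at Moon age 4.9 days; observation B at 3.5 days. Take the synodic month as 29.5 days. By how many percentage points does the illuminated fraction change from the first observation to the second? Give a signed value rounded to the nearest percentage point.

-12 pp

θ₁ = 360° × 4.9/29.5 = 59.8°, f₁ = (1 − cos θ₁)/2 = 0.248.
θ₂ = 360° × 3.5/29.5 = 42.7°, f₂ = (1 − cos θ₂)/2 = 0.133.
Change = f₂ − f₁ = -0.116 → -12 percentage points.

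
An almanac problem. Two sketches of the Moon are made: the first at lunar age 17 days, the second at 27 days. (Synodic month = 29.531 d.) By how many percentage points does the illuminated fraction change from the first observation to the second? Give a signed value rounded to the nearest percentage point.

-87 percentage points

First observation: θ = 360°·17/29.531 = 207.2°, so f = 0.945.
Second observation: θ = 329.1°, f = 0.071.
Δf = 0.071 − 0.945 = -0.874, i.e. -87 pp.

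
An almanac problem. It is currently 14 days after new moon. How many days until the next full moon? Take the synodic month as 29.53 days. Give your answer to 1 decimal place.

Full moon occurs at elongation 180°, i.e. at age 29.53 × 180/360 = 14.765 d.
So 0.765 days remain (14.765 − 14).

0.8 days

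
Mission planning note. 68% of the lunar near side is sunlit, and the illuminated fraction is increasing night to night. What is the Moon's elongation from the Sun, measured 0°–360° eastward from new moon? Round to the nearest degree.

111°

Invert f = (1 − cos θ)/2 to get cos θ = 1 − 2(0.68) = -0.360, hence θ₀ = arccos -0.360 = 111.1°.
The Moon is waxing (0°–180°), so θ = 111.1° directly.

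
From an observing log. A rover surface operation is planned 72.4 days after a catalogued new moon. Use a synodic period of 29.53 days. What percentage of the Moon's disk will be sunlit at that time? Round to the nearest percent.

98%

72.4 d spans 2 complete synodic months (2 × 29.53 = 59.06 d) plus 13.34 d.
Elongation θ = 360° × 13.34/29.53 ≈ 162.6°.
Illuminated fraction = (1 − cos 162.6°)/2 = (1 − (-0.954))/2 ≈ 0.977, so 98%.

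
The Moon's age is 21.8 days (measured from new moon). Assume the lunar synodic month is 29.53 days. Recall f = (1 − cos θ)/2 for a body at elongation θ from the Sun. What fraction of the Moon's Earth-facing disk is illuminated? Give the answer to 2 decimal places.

Elongation θ = 360° × 21.8/29.53 ≈ 265.8°.
cos 265.8° = (-0.074), so f = (1 − (-0.074))/2 = 0.537.

0.54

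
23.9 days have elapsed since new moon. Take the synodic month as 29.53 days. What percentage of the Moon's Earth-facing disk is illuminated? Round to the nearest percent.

The Moon has covered 23.9/29.53 of its cycle, so θ ≈ 360° × 23.9/29.53 = 291.4°.
Illuminated fraction = (1 − cos 291.4°)/2 = (1 − 0.364)/2 ≈ 0.318, so 32%.

32%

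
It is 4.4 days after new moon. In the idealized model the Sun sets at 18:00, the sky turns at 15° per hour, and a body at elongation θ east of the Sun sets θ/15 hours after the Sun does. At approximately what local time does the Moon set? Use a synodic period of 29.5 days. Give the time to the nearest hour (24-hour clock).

22:00

Elongation θ = 360° × 4.4/29.5 ≈ 53.7°.
The Moon trails the Sun by θ/15 = 53.7/15 ≈ 3.58 hours.
18:00 + 3.58 h ≈ 21:35 → 22:00 to the nearest hour.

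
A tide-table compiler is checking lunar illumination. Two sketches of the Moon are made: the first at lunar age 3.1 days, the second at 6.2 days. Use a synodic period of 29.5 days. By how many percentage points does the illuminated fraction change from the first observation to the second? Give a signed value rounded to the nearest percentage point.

+27 percentage points

θ₁ = 360° × 3.1/29.5 = 37.8°, f₁ = (1 − cos θ₁)/2 = 0.105.
θ₂ = 360° × 6.2/29.5 = 75.7°, f₂ = (1 − cos θ₂)/2 = 0.376.
Change = f₂ − f₁ = +0.271 → +27 percentage points.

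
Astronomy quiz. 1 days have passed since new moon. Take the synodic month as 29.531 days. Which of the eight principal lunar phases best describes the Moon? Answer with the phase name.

new moon

θ ≈ 360° × 1/29.531 = 12°, which falls in the new moon sector.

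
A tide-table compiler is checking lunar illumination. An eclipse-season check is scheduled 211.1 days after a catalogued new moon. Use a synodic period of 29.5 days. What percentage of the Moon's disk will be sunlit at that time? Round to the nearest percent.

22%

211.1 d spans 7 complete synodic months (7 × 29.5 = 206.50 d) plus 4.60 d.
Phase angle: θ = 360°·(4.60 d)/(29.5 d) = 56.1°.
With cos θ = 0.557, the lit fraction is (1 − 0.557)/2 ≈ 0.221, so 22%.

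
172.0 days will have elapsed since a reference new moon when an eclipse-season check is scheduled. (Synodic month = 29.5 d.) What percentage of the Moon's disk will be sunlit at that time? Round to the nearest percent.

26%

172.0 d spans 5 complete synodic months (5 × 29.5 = 147.50 d) plus 24.50 d.
The Moon has covered 24.50/29.5 of its cycle, so θ ≈ 360° × 24.50/29.5 = 299.0°.
cos 299.0° = 0.485, so f = (1 − 0.485)/2 = 0.258, so 26%.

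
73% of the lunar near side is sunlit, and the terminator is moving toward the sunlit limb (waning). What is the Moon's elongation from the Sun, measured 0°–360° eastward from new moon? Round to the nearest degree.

From f = (1 − cos θ)/2: cos θ = 1 − 2×0.73 = -0.460; arccos → 117.4°.
Waning ⇒ past full, so θ = 360° − 117.4° = 242.6°.

243°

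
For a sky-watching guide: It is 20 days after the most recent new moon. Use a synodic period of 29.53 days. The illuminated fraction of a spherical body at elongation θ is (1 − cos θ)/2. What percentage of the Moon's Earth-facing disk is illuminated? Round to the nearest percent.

72%

Phase angle: θ = 360°·(20 d)/(29.53 d) = 243.8°.
Illuminated fraction = (1 − cos 243.8°)/2 = (1 − (-0.441))/2 ≈ 0.721, so 72%.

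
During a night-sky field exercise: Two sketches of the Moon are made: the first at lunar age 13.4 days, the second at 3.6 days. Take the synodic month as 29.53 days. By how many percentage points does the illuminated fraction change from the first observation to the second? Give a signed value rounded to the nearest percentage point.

θ₁ = 360° × 13.4/29.53 = 163.4°, f₁ = (1 − cos θ₁)/2 = 0.979.
θ₂ = 360° × 3.6/29.53 = 43.9°, f₂ = (1 − cos θ₂)/2 = 0.140.
Change = f₂ − f₁ = -0.839 → -84 percentage points.

-84 pp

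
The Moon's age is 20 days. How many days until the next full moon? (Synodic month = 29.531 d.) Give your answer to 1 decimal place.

24.3 days

Full moon is 0.5 of the way through the cycle: age 0.5 × 29.531 = 14.765 d.
This lunation's full moon (14.765 d) has passed, so add one period: 44.296 − 20 = 24.296 days.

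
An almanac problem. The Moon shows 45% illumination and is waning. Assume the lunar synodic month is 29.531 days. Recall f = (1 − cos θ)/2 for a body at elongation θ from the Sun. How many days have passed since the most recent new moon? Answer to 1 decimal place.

From f = (1 − cos θ)/2: cos θ = 1 − 2×0.45 = 0.100; arccos → 84.3°.
Since the Moon is past full (waning), take the reflex angle: θ = 360° − 84.3° = 275.7°.
That fraction of the synodic month is 275.7/360 × 29.531 d ≈ 22.62 d.

22.6 days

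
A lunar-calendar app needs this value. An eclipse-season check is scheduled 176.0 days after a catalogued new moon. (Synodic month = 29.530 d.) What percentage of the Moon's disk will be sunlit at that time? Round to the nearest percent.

176.0 d spans 5 complete synodic months (5 × 29.530 = 147.65 d) plus 28.35 d.
Elongation θ = 360° × 28.35/29.530 ≈ 345.6°.
Illuminated fraction = (1 − cos 345.6°)/2 = (1 − 0.969)/2 ≈ 0.016, so 2%.

2%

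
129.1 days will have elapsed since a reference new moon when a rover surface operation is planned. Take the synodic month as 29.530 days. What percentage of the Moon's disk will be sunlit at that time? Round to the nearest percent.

Reduce mod P: 129.1 − 4×29.530 = 10.98 d into the current lunation.
Phase angle: θ = 360°·(10.98 d)/(29.530 d) = 133.9°.
cos 133.9° = (-0.693), so f = (1 − (-0.693))/2 = 0.846, so 85%.

85%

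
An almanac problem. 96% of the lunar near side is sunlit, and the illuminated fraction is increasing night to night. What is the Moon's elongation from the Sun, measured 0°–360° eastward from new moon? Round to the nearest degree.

cos θ = 1 − 2f = -0.920, giving a principal value of 156.9°.
The Moon is waxing (0°–180°), so θ = 156.9° directly.

157°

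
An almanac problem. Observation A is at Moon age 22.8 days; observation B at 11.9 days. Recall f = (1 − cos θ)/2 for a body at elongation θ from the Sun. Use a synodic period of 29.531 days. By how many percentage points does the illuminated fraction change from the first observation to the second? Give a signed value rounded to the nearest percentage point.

+48 pp

θ₁ = 360° × 22.8/29.531 = 277.9°, f₁ = (1 − cos θ₁)/2 = 0.431.
θ₂ = 360° × 11.9/29.531 = 145.1°, f₂ = (1 − cos θ₂)/2 = 0.910.
Change = f₂ − f₁ = +0.479 → +48 percentage points.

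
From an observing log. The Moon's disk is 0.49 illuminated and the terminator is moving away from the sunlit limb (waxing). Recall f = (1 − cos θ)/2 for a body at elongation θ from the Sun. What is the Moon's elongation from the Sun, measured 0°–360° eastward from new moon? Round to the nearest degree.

Invert f = (1 − cos θ)/2 to get cos θ = 1 − 2(0.49) = 0.020, hence θ₀ = arccos 0.020 = 88.9°.
Before full moon the principal value applies: θ = 88.9°.

89°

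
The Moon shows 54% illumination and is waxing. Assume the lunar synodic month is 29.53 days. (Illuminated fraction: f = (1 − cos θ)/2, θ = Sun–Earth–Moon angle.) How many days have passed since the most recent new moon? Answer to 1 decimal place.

7.8 days

cos θ = 1 − 2f = -0.080, giving a principal value of 94.6°.
The Moon is waxing (0°–180°), so θ = 94.6° directly.
Age = 29.53 × 94.6°/360° ≈ 7.76 days.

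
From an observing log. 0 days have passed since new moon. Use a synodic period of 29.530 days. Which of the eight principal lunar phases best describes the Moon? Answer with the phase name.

new moon

θ ≈ 360° × 0/29.530 = 0°, which falls in the new moon sector.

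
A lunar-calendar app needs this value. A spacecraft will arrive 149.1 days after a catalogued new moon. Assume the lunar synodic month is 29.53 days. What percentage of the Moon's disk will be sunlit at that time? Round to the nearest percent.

2%

Reduce mod P: 149.1 − 5×29.53 = 1.45 d into the current lunation.
Elongation θ = 360° × 1.45/29.53 ≈ 17.7°.
Illuminated fraction = (1 − cos 17.7°)/2 = (1 − 0.953)/2 ≈ 0.024, so 2%.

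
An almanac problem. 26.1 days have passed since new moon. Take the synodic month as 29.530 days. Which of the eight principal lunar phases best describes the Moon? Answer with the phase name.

waning crescent

θ ≈ 360° × 26.1/29.530 = 318°, which falls in the waning crescent sector.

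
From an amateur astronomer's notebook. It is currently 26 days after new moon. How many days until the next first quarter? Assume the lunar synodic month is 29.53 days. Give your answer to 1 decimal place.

First quarter occurs at elongation 90°, i.e. at age 29.53 × 90/360 = 7.383 d.
Already past this cycle's first quarter; the next is at 7.383 + 29.53 = 36.913 d, so 36.913 − 26 = 10.913 days.

10.9 days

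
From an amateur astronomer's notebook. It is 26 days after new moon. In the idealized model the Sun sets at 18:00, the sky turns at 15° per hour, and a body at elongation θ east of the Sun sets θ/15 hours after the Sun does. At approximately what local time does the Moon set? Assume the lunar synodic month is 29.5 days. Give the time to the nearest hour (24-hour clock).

Phase angle: θ = 360°·(26 d)/(29.5 d) = 317.3°.
At 15° of sky rotation per hour, 317.3° corresponds to a 21.15 h lag.
18:00 + 21.15 h ≈ 15:09 → 15:00 to the nearest hour.

15:00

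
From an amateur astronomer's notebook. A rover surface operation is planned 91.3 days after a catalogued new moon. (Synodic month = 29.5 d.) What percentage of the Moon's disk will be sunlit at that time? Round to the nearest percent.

9%

91.3 d spans 3 complete synodic months (3 × 29.5 = 88.50 d) plus 2.80 d.
The Moon has covered 2.80/29.5 of its cycle, so θ ≈ 360° × 2.80/29.5 = 34.2°.
cos 34.2° = 0.827, so f = (1 − 0.827)/2 = 0.086, so 9%.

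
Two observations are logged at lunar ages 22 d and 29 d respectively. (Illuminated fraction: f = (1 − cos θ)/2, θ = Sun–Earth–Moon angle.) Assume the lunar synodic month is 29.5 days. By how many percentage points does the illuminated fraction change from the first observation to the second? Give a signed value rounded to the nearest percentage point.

-51 percentage points

First observation: θ = 360°·22/29.5 = 268.5°, so f = 0.513.
Second observation: θ = 353.9°, f = 0.003.
Δf = 0.003 − 0.513 = -0.510, i.e. -51 pp.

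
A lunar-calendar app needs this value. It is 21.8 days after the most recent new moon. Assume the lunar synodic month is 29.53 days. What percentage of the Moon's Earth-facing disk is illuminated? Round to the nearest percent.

The Moon has covered 21.8/29.53 of its cycle, so θ ≈ 360° × 21.8/29.53 = 265.8°.
Illuminated fraction = (1 − cos 265.8°)/2 = (1 − (-0.074))/2 ≈ 0.537, so 54%.

54%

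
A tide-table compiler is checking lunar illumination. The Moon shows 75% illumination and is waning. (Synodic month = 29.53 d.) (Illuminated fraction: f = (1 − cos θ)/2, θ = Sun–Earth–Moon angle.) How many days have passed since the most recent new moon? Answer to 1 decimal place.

19.7 days

From f = (1 − cos θ)/2: cos θ = 1 − 2×0.75 = -0.500; arccos → 120.0°.
Waning ⇒ past full, so θ = 360° − 120.0° = 240.0°.
Age = 29.53 × 240.0°/360° ≈ 19.69 days.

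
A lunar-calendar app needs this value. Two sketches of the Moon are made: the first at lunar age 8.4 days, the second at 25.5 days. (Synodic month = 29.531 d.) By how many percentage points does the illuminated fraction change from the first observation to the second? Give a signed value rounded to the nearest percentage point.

-43 pp

First observation: θ = 360°·8.4/29.531 = 102.4°, so f = 0.607.
Second observation: θ = 310.9°, f = 0.173.
Δf = 0.173 − 0.607 = -0.434, i.e. -43 pp.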